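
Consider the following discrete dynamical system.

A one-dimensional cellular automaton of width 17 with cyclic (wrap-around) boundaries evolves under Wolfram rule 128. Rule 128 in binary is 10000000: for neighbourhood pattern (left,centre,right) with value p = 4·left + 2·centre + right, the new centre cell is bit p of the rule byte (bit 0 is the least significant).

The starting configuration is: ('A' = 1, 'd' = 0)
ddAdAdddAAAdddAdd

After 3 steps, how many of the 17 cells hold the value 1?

0

[0] ddAdAdddAAAdddAdd
[1] dddddddddAddddddd
[2] ddddddddddddddddd
[3] ddddddddddddddddd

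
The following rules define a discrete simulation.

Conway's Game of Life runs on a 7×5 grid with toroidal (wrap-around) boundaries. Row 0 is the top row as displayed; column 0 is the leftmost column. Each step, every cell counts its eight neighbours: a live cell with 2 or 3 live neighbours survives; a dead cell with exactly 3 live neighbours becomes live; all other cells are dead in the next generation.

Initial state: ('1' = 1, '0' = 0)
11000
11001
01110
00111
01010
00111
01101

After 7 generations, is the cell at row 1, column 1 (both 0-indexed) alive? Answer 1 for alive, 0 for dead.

[0] 11000
11001
01110
00111
01010
00111
01101
[1] 00010
00011
00000
10001
11000
00001
00001
[2] 00010
00011
10010
11001
01000
00001
00011
[3] 00100
00110
01110
01101
01001
10011
00011
[4] 00101
00000
10001
00001
01000
00100
10100
[5] 01010
10011
10001
00001
00000
00100
00100
[6] 11010
01110
00000
10001
00000
00000
01110
[7] 10000
11011
11111
00000
00000
00100
11011

1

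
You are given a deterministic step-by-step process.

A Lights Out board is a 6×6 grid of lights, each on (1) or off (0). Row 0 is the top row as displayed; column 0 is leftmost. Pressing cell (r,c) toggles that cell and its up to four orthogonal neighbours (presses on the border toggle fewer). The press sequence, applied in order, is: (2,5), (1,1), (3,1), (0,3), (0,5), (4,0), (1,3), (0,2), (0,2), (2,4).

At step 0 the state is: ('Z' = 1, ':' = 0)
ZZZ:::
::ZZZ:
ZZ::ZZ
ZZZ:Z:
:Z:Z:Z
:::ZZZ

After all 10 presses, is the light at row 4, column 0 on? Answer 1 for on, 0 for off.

1

t=0: ZZZ:::
::ZZZ:
ZZ::ZZ
ZZZ:Z:
:Z:Z:Z
:::ZZZ
t=1: ZZZ:::
::ZZZZ
ZZ::::
ZZZ:ZZ
:Z:Z:Z
:::ZZZ
t=2: Z:Z:::
ZZ:ZZZ
Z:::::
ZZZ:ZZ
:Z:Z:Z
:::ZZZ
t=3: Z:Z:::
ZZ:ZZZ
ZZ::::
::::ZZ
:::Z:Z
:::ZZZ
t=4: Z::ZZ:
ZZ::ZZ
ZZ::::
::::ZZ
:::Z:Z
:::ZZZ
t=5: Z::Z:Z
ZZ::Z:
ZZ::::
::::ZZ
:::Z:Z
:::ZZZ
t=6: Z::Z:Z
ZZ::Z:
ZZ::::
Z:::ZZ
ZZ:Z:Z
Z::ZZZ
t=7: Z::::Z
ZZZZ::
ZZ:Z::
Z:::ZZ
ZZ:Z:Z
Z::ZZZ
t=8: ZZZZ:Z
ZZ:Z::
ZZ:Z::
Z:::ZZ
ZZ:Z:Z
Z::ZZZ
t=9: Z::::Z
ZZZZ::
ZZ:Z::
Z:::ZZ
ZZ:Z:Z
Z::ZZZ
t=10: Z::::Z
ZZZZZ:
ZZ::ZZ
Z::::Z
ZZ:Z:Z
Z::ZZZ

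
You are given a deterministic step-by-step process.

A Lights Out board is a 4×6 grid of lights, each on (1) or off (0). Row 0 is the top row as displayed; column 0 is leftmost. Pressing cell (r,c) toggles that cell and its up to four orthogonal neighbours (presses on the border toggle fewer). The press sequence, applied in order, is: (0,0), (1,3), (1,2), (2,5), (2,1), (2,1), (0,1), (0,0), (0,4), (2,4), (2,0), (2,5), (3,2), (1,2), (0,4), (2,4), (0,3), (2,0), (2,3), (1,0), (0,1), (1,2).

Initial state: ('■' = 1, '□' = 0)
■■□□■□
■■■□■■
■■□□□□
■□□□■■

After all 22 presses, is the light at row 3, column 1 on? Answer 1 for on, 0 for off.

1

0) ■■□□■□
■■■□■■
■■□□□□
■□□□■■
1) □□□□■□
□■■□■■
■■□□□□
■□□□■■
2) □□□■■□
□■□■□■
■■□■□□
■□□□■■
3) □□■■■□
□□■□□■
■■■■□□
■□□□■■
4) □□■■■□
□□■□□□
■■■■■■
■□□□■□
5) □□■■■□
□■■□□□
□□□■■■
■■□□■□
6) □□■■■□
□□■□□□
■■■■■■
■□□□■□
7) ■■□■■□
□■■□□□
■■■■■■
■□□□■□
8) □□□■■□
■■■□□□
■■■■■■
■□□□■□
9) □□□□□■
■■■□■□
■■■■■■
■□□□■□
10) □□□□□■
■■■□□□
■■■□□□
■□□□□□
11) □□□□□■
□■■□□□
□□■□□□
□□□□□□
12) □□□□□■
□■■□□■
□□■□■■
□□□□□■
13) □□□□□■
□■■□□■
□□□□■■
□■■■□■
14) □□■□□■
□□□■□■
□□■□■■
□■■■□■
15) □□■■■□
□□□■■■
□□■□■■
□■■■□■
16) □□■■■□
□□□■□■
□□■■□□
□■■■■■
17) □□□□□□
□□□□□■
□□■■□□
□■■■■■
18) □□□□□□
■□□□□■
■■■■□□
■■■■■■
19) □□□□□□
■□□■□■
■■□□■□
■■■□■■
20) ■□□□□□
□■□■□■
□■□□■□
■■■□■■
21) □■■□□□
□□□■□■
□■□□■□
■■■□■■
22) □■□□□□
□■■□□■
□■■□■□
■■■□■■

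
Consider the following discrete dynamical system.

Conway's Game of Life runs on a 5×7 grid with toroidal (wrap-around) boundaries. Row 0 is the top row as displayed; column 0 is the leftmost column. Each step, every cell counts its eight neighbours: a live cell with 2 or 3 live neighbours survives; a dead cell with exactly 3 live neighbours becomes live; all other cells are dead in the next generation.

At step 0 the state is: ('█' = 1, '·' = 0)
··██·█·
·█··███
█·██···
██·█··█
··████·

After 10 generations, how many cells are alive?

10

0) ··██·█·
·█··███
█·██···
██·█··█
··████·
1) ·█·····
██···██
···█···
█····██
█····█·
2) ·█···█·
███···█
·█··█··
█···██·
██···█·
3) ·····█·
··█··██
··███··
█···██·
██···█·
4) ██··██·
··█··██
·██····
█·█··█·
██···█·
5) ··█·█··
··█████
█·██·█·
█·█····
··█··█·
6) ·██···█
······█
█····█·
··█·█··
··█····
7) ███····
·█···██
·····██
·█·█···
··█····
8) █·█···█
·██··█·
··█·███
··█····
█··█···
9) █·██··█
··█·█··
··█·███
·██·███
█·██··█
10) █···███
█·█·█··
█·█···█
·······
·······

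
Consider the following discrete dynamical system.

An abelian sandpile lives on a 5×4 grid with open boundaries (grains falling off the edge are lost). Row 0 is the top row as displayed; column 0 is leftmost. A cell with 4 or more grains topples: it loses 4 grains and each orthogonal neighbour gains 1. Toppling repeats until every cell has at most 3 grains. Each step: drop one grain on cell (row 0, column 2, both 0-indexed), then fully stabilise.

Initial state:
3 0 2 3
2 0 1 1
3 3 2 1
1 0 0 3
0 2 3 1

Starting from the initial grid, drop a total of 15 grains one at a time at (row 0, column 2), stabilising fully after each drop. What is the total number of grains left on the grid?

k=0  3 0 2 3
2 0 1 1
3 3 2 1
1 0 0 3
0 2 3 1
k=1  3 0 3 3
2 0 1 1
3 3 2 1
1 0 0 3
0 2 3 1
k=2  3 1 1 0
2 0 2 2
3 3 2 1
1 0 0 3
0 2 3 1
k=3  3 1 2 0
2 0 2 2
3 3 2 1
1 0 0 3
0 2 3 1
k=4  3 1 3 0
2 0 2 2
3 3 2 1
1 0 0 3
0 2 3 1
k=5  3 2 0 1
2 0 3 2
3 3 2 1
1 0 0 3
0 2 3 1
k=6  3 2 1 1
2 0 3 2
3 3 2 1
1 0 0 3
0 2 3 1
k=7  3 2 2 1
2 0 3 2
3 3 2 1
1 0 0 3
0 2 3 1
k=8  3 2 3 1
2 0 3 2
3 3 2 1
1 0 0 3
0 2 3 1
k=9  3 3 1 2
2 1 0 3
3 3 3 1
1 0 0 3
0 2 3 1
k=10  3 3 2 2
2 1 0 3
3 3 3 1
1 0 0 3
0 2 3 1
k=11  3 3 3 2
2 1 0 3
3 3 3 1
1 0 0 3
0 2 3 1
k=12  0 1 1 3
3 2 1 3
3 3 3 1
1 0 0 3
0 2 3 1
k=13  0 1 2 3
3 2 1 3
3 3 3 1
1 0 0 3
0 2 3 1
k=14  0 1 3 3
3 2 1 3
3 3 3 1
1 0 0 3
0 2 3 1
k=15  0 2 1 1
3 2 3 0
3 3 3 2
1 0 0 3
0 2 3 1

33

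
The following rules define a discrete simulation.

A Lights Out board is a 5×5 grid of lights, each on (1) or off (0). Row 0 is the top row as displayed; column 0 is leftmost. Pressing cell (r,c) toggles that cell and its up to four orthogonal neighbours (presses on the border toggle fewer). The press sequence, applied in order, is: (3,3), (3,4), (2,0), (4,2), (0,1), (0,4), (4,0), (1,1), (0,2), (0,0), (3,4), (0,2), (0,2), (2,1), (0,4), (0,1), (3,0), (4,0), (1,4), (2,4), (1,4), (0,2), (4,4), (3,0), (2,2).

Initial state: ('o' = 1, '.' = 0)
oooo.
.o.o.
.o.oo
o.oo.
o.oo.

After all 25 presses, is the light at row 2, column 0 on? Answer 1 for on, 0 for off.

0

k=0  oooo.
.o.o.
.o.oo
o.oo.
o.oo.
k=1  oooo.
.o.o.
.o..o
o...o
o.o..
k=2  oooo.
.o.o.
.o...
o..o.
o.o.o
k=3  oooo.
oo.o.
o....
...o.
o.o.o
k=4  oooo.
oo.o.
o....
..oo.
oo.oo
k=5  ...o.
o..o.
o....
..oo.
oo.oo
k=6  ....o
o..oo
o....
..oo.
oo.oo
k=7  ....o
o..oo
o....
o.oo.
...oo
k=8  .o..o
.oooo
oo...
o.oo.
...oo
k=9  ..ooo
.o.oo
oo...
o.oo.
...oo
k=10  ooooo
oo.oo
oo...
o.oo.
...oo
k=11  ooooo
oo.oo
oo..o
o.o.o
...o.
k=12  o...o
ooooo
oo..o
o.o.o
...o.
k=13  ooooo
oo.oo
oo..o
o.o.o
...o.
k=14  ooooo
o..oo
..o.o
ooo.o
...o.
k=15  ooo..
o..o.
..o.o
ooo.o
...o.
k=16  .....
oo.o.
..o.o
ooo.o
...o.
k=17  .....
oo.o.
o.o.o
..o.o
o..o.
k=18  .....
oo.o.
o.o.o
o.o.o
.o.o.
k=19  ....o
oo..o
o.o..
o.o.o
.o.o.
k=20  ....o
oo...
o.ooo
o.o..
.o.o.
k=21  .....
oo.oo
o.oo.
o.o..
.o.o.
k=22  .ooo.
ooooo
o.oo.
o.o..
.o.o.
k=23  .ooo.
ooooo
o.oo.
o.o.o
.o..o
k=24  .ooo.
ooooo
..oo.
.oo.o
oo..o
k=25  .ooo.
oo.oo
.o...
.o..o
oo..o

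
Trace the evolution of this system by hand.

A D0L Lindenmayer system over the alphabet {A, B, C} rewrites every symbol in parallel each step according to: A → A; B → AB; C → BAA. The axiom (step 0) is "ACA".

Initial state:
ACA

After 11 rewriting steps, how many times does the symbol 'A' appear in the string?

14

t=0: ACA
t=1: ABAAA
t=2: AABAAA
t=3: AAABAAA
t=4: AAAABAAA
t=5: AAAAABAAA
t=6: AAAAAABAAA
t=7: AAAAAAABAAA
t=8: AAAAAAAABAAA
t=9: AAAAAAAAABAAA
t=10: AAAAAAAAAABAAA
t=11: AAAAAAAAAAABAAA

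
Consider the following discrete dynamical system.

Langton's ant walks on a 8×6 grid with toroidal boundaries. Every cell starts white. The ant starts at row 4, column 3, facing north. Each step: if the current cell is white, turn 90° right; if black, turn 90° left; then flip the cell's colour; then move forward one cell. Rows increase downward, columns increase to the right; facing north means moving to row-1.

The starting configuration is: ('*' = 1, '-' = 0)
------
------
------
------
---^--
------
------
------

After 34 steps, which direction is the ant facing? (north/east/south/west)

step 0: ------
------
------
------
---^--
------
------
------
step 1: ------
------
------
------
---*>-
------
------
------
step 2: ------
------
------
------
---**-
----v-
------
------
step 3: ------
------
------
------
---**-
---<*-
------
------
step 4: ------
------
------
------
---^*-
---**-
------
------
step 5: ------
------
------
------
--<-*-
---**-
------
------
step 6: ------
------
------
--^---
--*-*-
---**-
------
------
step 7: ------
------
------
--*>--
--*-*-
---**-
------
------
step 8: ------
------
------
--**--
--*v*-
---**-
------
------
step 9: ------
------
------
--**--
--<**-
---**-
------
------
step 10: ------
------
------
--**--
---**-
--v**-
------
------
step 11: ------
------
------
--**--
---**-
-<***-
------
------
step 12: ------
------
------
--**--
-^-**-
-****-
------
------
step 13: ------
------
------
--**--
-*>**-
-****-
------
------
step 14: ------
------
------
--**--
-****-
-*v**-
------
------
step 15: ------
------
------
--**--
-****-
-*->*-
------
------
step 16: ------
------
------
--**--
-**^*-
-*--*-
------
------
step 17: ------
------
------
--**--
-*<-*-
-*--*-
------
------
step 18: ------
------
------
--**--
-*--*-
-*v-*-
------
------
step 19: ------
------
------
--**--
-*--*-
-<*-*-
------
------
step 20: ------
------
------
--**--
-*--*-
--*-*-
-v----
------
step 21: ------
------
------
--**--
-*--*-
--*-*-
<*----
------
step 22: ------
------
------
--**--
-*--*-
^-*-*-
**----
------
step 23: ------
------
------
--**--
-*--*-
*>*-*-
**----
------
step 24: ------
------
------
--**--
-*--*-
***-*-
*v----
------
step 25: ------
------
------
--**--
-*--*-
***-*-
*->---
------
step 26: ------
------
------
--**--
-*--*-
***-*-
*-*---
--v---
step 27: ------
------
------
--**--
-*--*-
***-*-
*-*---
-<*---
step 28: ------
------
------
--**--
-*--*-
***-*-
*^*---
-**---
step 29: ------
------
------
--**--
-*--*-
***-*-
**>---
-**---
step 30: ------
------
------
--**--
-*--*-
**^-*-
**----
-**---
step 31: ------
------
------
--**--
-*--*-
*<--*-
**----
-**---
step 32: ------
------
------
--**--
-*--*-
*---*-
*v----
-**---
step 33: ------
------
------
--**--
-*--*-
*---*-
*->---
-**---
step 34: ------
------
------
--**--
-*--*-
*---*-
*-*---
-*v---

south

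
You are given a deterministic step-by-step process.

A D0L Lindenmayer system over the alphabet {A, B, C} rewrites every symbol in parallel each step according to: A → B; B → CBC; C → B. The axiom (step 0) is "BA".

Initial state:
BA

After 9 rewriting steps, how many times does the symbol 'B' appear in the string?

[0] BA
[1] CBCB
[2] BCBCBCBC
[3] CBCBCBCBCBCBCBCB
[4] BCBCBCBCBCBCBCBCBCBCBCBCBCBCBCBC
[5] CBCBCBCBCBCBCBCBCBCBCBCBCBCBCBCBCBCBCBCBCBCBCBCBCBCBCBCBCBCBCBCB
[6] BCBCBCBCBCBCBCBCBCBCBCBCBCBCBCBCBCBCBCBCBCBCBCBCBCBCBCBCBC…BCBCBCBCBCBCBCBCBCBCBCBCBCBCBCBCBCBCBCBCBCBCBCBCBCBCBCBCBC  (len 128)
[7] CBCBCBCBCBCBCBCBCBCBCBCBCBCBCBCBCBCBCBCBCBCBCBCBCBCBCBCBCB…CBCBCBCBCBCBCBCBCBCBCBCBCBCBCBCBCBCBCBCBCBCBCBCBCBCBCBCBCB  (len 256)
[8] BCBCBCBCBCBCBCBCBCBCBCBCBCBCBCBCBCBCBCBCBCBCBCBCBCBCBCBCBC…BCBCBCBCBCBCBCBCBCBCBCBCBCBCBCBCBCBCBCBCBCBCBCBCBCBCBCBCBC  (len 512)
[9] CBCBCBCBCBCBCBCBCBCBCBCBCBCBCBCBCBCBCBCBCBCBCBCBCBCBCBCBCB…CBCBCBCBCBCBCBCBCBCBCBCBCBCBCBCBCBCBCBCBCBCBCBCBCBCBCBCBCB  (len 1024)

512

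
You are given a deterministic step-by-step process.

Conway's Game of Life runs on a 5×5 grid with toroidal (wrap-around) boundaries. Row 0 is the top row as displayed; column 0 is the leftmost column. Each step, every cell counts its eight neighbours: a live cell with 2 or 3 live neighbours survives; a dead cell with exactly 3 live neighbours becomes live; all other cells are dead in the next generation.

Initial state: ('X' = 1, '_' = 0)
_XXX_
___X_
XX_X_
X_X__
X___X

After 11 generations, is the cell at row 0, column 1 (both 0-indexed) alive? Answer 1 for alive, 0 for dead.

1

k=0  _XXX_
___X_
XX_X_
X_X__
X___X
k=1  XXXX_
X__X_
XX_X_
__XX_
X___X
k=2  __XX_
___X_
XX_X_
__XX_
X____
k=3  __XXX
_X_X_
_X_X_
X_XX_
_X__X
k=4  _X__X
XX___
XX_X_
X__X_
_X___
k=5  _XX__
_____
_____
X____
_XX_X
k=6  XXXX_
_____
_____
XX___
__XX_
k=7  _X_XX
_XX__
_____
_XX__
___X_
k=8  XX_XX
XXXX_
_____
__X__
XX_XX
k=9  _____
___X_
___X_
XXXXX
_____
k=10  _____
_____
XX___
XXXXX
XXXXX
k=11  XXXXX
_____
___X_
_____
_____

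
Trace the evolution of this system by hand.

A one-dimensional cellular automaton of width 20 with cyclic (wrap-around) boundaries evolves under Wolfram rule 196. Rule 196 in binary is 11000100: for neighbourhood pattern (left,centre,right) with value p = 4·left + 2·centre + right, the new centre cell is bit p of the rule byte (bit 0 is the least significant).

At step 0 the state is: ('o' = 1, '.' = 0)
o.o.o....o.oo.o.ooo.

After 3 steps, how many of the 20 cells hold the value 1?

7

0) o.o.o....o.oo.o.ooo.
1) o.o.o....o..o.o..oo.
2) o.o.o....o..o.o...o.
3) o.o.o....o..o.o...o.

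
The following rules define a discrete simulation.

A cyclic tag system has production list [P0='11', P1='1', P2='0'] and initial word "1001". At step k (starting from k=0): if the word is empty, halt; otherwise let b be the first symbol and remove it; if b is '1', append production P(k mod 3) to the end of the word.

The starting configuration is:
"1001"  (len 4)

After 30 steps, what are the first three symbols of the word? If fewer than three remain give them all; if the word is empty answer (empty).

[0] "1001"  (len 4)
[1] "00111"  (len 5)
[2] "0111"  (len 4)
[3] "111"  (len 3)
[4] "1111"  (len 4)
[5] "1111"  (len 4)
[6] "1110"  (len 4)
[7] "11011"  (len 5)
[8] "10111"  (len 5)
[9] "01110"  (len 5)
[10] "1110"  (len 4)
[11] "1101"  (len 4)
[12] "1010"  (len 4)
[13] "01011"  (len 5)
[14] "1011"  (len 4)
[15] "0110"  (len 4)
[16] "110"  (len 3)
[17] "101"  (len 3)
[18] "010"  (len 3)
[19] "10"  (len 2)
[20] "01"  (len 2)
[21] "1"  (len 1)
[22] "11"  (len 2)
[23] "11"  (len 2)
[24] "10"  (len 2)
[25] "011"  (len 3)
[26] "11"  (len 2)
[27] "10"  (len 2)
[28] "011"  (len 3)
[29] "11"  (len 2)
[30] "10"  (len 2)

10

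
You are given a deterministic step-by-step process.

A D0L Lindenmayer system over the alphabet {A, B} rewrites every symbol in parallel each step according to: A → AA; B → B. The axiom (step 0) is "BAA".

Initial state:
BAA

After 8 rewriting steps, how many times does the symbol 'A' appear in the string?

512

gen 0: BAA
gen 1: BAAAA
gen 2: BAAAAAAAA
gen 3: BAAAAAAAAAAAAAAAA
gen 4: BAAAAAAAAAAAAAAAAAAAAAAAAAAAAAAAA
gen 5: BAAAAAAAAAAAAAAAAAAAAAAAAAAAAAAAAAAAAAAAAAAAAAAAAAAAAAAAAAAAAAAAA
gen 6: BAAAAAAAAAAAAAAAAAAAAAAAAAAAAAAAAAAAAAAAAAAAAAAAAAAAAAAAAA…AAAAAAAAAAAAAAAAAAAAAAAAAAAAAAAAAAAAAAAAAAAAAAAAAAAAAAAAAA  (len 129)
gen 7: BAAAAAAAAAAAAAAAAAAAAAAAAAAAAAAAAAAAAAAAAAAAAAAAAAAAAAAAAA…AAAAAAAAAAAAAAAAAAAAAAAAAAAAAAAAAAAAAAAAAAAAAAAAAAAAAAAAAA  (len 257)
gen 8: BAAAAAAAAAAAAAAAAAAAAAAAAAAAAAAAAAAAAAAAAAAAAAAAAAAAAAAAAA…AAAAAAAAAAAAAAAAAAAAAAAAAAAAAAAAAAAAAAAAAAAAAAAAAAAAAAAAAA  (len 513)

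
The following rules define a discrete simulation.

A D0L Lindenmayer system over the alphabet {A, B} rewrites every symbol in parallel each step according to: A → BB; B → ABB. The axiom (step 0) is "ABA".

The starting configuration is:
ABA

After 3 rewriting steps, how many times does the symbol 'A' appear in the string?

14

0) ABA
1) BBABBBB
2) ABBABBBBABBABBABBABB
3) BBABBABBBBABBABBABBABBBBABBABBBBABBABBBBABBABBBBABBABB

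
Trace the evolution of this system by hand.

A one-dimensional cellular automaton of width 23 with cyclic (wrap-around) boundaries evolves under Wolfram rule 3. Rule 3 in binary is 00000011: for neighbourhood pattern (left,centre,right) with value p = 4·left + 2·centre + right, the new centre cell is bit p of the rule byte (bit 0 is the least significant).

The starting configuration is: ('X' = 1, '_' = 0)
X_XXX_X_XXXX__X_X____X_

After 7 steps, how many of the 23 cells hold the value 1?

4

[0] X_XXX_X_XXXX__X_X____X_
[1] _____________X____XXX__
[2] XXXXXXXXXXXXX__XXX____X
[3] ______________X____XXX_
[4] XXXXXXXXXXXXXX__XXX____
[5] _______________X____XXX
[6] _XXXXXXXXXXXXXX__XXX___
[7] X_______________X____XX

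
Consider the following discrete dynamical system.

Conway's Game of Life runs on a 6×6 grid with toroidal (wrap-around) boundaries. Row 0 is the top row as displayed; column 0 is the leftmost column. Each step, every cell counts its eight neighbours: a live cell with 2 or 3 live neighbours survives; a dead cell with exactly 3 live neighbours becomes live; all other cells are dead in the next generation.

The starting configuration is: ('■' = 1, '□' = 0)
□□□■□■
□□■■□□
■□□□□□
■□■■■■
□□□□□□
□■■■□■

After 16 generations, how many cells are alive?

2

k=0  □□□■□■
□□■■□□
■□□□□□
■□■■■■
□□□□□□
□■■■□■
k=1  ■■□□□□
□□■■■□
■□□□□□
■■□■■■
□□□□□□
■□■■□□
k=2  ■□□□■■
■□■■□■
■□□□□□
■■□□■■
□□□□□□
■□■□□□
k=3  □□■□■□
□□□■□□
□□■■□□
■■□□□■
□□□□□□
■■□□□□
k=4  □■■■□□
□□□□■□
■■■■■□
■■■□□□
□□□□□■
□■□□□□
k=5  □■■■□□
■□□□■■
■□□□■□
□□□□■□
□□■□□□
■■□□□□
k=6  □□■■■□
■□■□■□
■□□■■□
□□□■□■
□■□□□□
■□□■□□
k=7  □□■□■□
□□■□□□
■■■□□□
■□■■□■
■□■□■□
□■□■■□
k=8  □■■□■□
□□■□□□
■□□□□■
□□□□■□
■□□□□□
□■□□■□
k=9  □■■□□□
■□■■□■
□□□□□■
■□□□□□
□□□□□■
■■■■□■
k=10  □□□□□□
■□■■■■
□■□□■■
■□□□□■
□□■□■■
□□□■■■
k=11  ■□■□□□
■■■■□□
□■■□□□
□■□■□□
□□□□□□
□□□■□■
k=12  ■□□□■■
■□□■□□
□□□□□□
□■□□□□
□□■□■□
□□□□□□
k=13  ■□□□■■
■□□□■□
□□□□□□
□□□□□□
□□□□□□
□□□■■□
k=14  ■□□□□□
■□□□■□
□□□□□□
□□□□□□
□□□□□□
□□□■■□
k=15  □□□■■□
□□□□□■
□□□□□□
□□□□□□
□□□□□□
□□□□□□
k=16  □□□□■□
□□□□■□
□□□□□□
□□□□□□
□□□□□□
□□□□□□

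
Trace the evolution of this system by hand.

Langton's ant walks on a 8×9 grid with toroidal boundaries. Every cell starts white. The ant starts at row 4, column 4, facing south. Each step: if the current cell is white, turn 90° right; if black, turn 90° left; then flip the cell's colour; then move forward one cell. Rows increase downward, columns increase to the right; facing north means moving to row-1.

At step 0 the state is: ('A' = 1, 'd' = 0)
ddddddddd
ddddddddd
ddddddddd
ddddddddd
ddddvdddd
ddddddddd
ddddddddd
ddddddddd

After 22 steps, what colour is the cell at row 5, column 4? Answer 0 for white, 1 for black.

1

step 0: ddddddddd
ddddddddd
ddddddddd
ddddddddd
ddddvdddd
ddddddddd
ddddddddd
ddddddddd
step 1: ddddddddd
ddddddddd
ddddddddd
ddddddddd
ddd<Adddd
ddddddddd
ddddddddd
ddddddddd
step 2: ddddddddd
ddddddddd
ddddddddd
ddd^ddddd
dddAAdddd
ddddddddd
ddddddddd
ddddddddd
step 3: ddddddddd
ddddddddd
ddddddddd
dddA>dddd
dddAAdddd
ddddddddd
ddddddddd
ddddddddd
step 4: ddddddddd
ddddddddd
ddddddddd
dddAAdddd
dddAvdddd
ddddddddd
ddddddddd
ddddddddd
step 5: ddddddddd
ddddddddd
ddddddddd
dddAAdddd
dddAd>ddd
ddddddddd
ddddddddd
ddddddddd
step 6: ddddddddd
ddddddddd
ddddddddd
dddAAdddd
dddAdAddd
dddddvddd
ddddddddd
ddddddddd
step 7: ddddddddd
ddddddddd
ddddddddd
dddAAdddd
dddAdAddd
dddd<Addd
ddddddddd
ddddddddd
step 8: ddddddddd
ddddddddd
ddddddddd
dddAAdddd
dddA^Addd
ddddAAddd
ddddddddd
ddddddddd
step 9: ddddddddd
ddddddddd
ddddddddd
dddAAdddd
dddAA>ddd
ddddAAddd
ddddddddd
ddddddddd
step 10: ddddddddd
ddddddddd
ddddddddd
dddAA^ddd
dddAAdddd
ddddAAddd
ddddddddd
ddddddddd
step 11: ddddddddd
ddddddddd
ddddddddd
dddAAA>dd
dddAAdddd
ddddAAddd
ddddddddd
ddddddddd
step 12: ddddddddd
ddddddddd
ddddddddd
dddAAAAdd
dddAAdvdd
ddddAAddd
ddddddddd
ddddddddd
step 13: ddddddddd
ddddddddd
ddddddddd
dddAAAAdd
dddAA<Add
ddddAAddd
ddddddddd
ddddddddd
step 14: ddddddddd
ddddddddd
ddddddddd
dddAA^Add
dddAAAAdd
ddddAAddd
ddddddddd
ddddddddd
step 15: ddddddddd
ddddddddd
ddddddddd
dddA<dAdd
dddAAAAdd
ddddAAddd
ddddddddd
ddddddddd
step 16: ddddddddd
ddddddddd
ddddddddd
dddAddAdd
dddAvAAdd
ddddAAddd
ddddddddd
ddddddddd
step 17: ddddddddd
ddddddddd
ddddddddd
dddAddAdd
dddAd>Add
ddddAAddd
ddddddddd
ddddddddd
step 18: ddddddddd
ddddddddd
ddddddddd
dddAd^Add
dddAddAdd
ddddAAddd
ddddddddd
ddddddddd
step 19: ddddddddd
ddddddddd
ddddddddd
dddAdA>dd
dddAddAdd
ddddAAddd
ddddddddd
ddddddddd
step 20: ddddddddd
ddddddddd
dddddd^dd
dddAdAddd
dddAddAdd
ddddAAddd
ddddddddd
ddddddddd
step 21: ddddddddd
ddddddddd
ddddddA>d
dddAdAddd
dddAddAdd
ddddAAddd
ddddddddd
ddddddddd
step 22: ddddddddd
ddddddddd
ddddddAAd
dddAdAdvd
dddAddAdd
ddddAAddd
ddddddddd
ddddddddd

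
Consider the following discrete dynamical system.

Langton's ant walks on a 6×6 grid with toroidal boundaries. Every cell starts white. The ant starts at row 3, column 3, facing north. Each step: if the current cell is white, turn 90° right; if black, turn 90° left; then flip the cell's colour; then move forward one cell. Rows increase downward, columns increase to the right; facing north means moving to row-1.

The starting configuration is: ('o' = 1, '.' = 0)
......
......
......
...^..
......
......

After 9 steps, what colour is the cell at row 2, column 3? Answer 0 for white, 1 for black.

t=0: ......
......
......
...^..
......
......
t=1: ......
......
......
...o>.
......
......
t=2: ......
......
......
...oo.
....v.
......
t=3: ......
......
......
...oo.
...<o.
......
t=4: ......
......
......
...^o.
...oo.
......
t=5: ......
......
......
..<.o.
...oo.
......
t=6: ......
......
..^...
..o.o.
...oo.
......
t=7: ......
......
..o>..
..o.o.
...oo.
......
t=8: ......
......
..oo..
..ovo.
...oo.
......
t=9: ......
......
..oo..
..<oo.
...oo.
......

1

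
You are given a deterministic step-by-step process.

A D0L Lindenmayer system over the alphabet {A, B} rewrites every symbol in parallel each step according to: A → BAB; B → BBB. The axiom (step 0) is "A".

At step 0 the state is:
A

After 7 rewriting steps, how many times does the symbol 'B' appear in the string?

2186

t=0: A
t=1: BAB
t=2: BBBBABBBB
t=3: BBBBBBBBBBBBBABBBBBBBBBBBBB
t=4: BBBBBBBBBBBBBBBBBBBBBBBBBBBBBBBBBBBBBBBBABBBBBBBBBBBBBBBBBBBBBBBBBBBBBBBBBBBBBBBB
t=5: BBBBBBBBBBBBBBBBBBBBBBBBBBBBBBBBBBBBBBBBBBBBBBBBBBBBBBBBBB…BBBBBBBBBBBBBBBBBBBBBBBBBBBBBBBBBBBBBBBBBBBBBBBBBBBBBBBBBB  (len 243)
t=6: BBBBBBBBBBBBBBBBBBBBBBBBBBBBBBBBBBBBBBBBBBBBBBBBBBBBBBBBBB…BBBBBBBBBBBBBBBBBBBBBBBBBBBBBBBBBBBBBBBBBBBBBBBBBBBBBBBBBB  (len 729)
t=7: BBBBBBBBBBBBBBBBBBBBBBBBBBBBBBBBBBBBBBBBBBBBBBBBBBBBBBBBBB…BBBBBBBBBBBBBBBBBBBBBBBBBBBBBBBBBBBBBBBBBBBBBBBBBBBBBBBBBB  (len 2187)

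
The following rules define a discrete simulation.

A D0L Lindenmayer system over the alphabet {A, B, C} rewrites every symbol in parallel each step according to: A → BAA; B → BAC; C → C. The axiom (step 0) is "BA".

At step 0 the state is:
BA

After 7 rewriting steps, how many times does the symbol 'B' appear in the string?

610

k=0  BA
k=1  BACBAA
k=2  BACBAACBACBAABAA
k=3  BACBAACBACBAABAACBACBAACBACBAABAABACBAABAA
k=4  BACBAACBACBAABAACBACBAACBACBAABAABACBAABAACBACBAACBACBAABAACBACBAACBACBAABAABACBAABAABACBAACBACBAABAABACBAABAA
k=5  BACBAACBACBAABAACBACBAACBACBAABAABACBAABAACBACBAACBACBAABA…CBAABAACBACBAACBACBAABAABACBAABAABACBAACBACBAABAABACBAABAA  (len 288)
k=6  BACBAACBACBAABAACBACBAACBACBAABAABACBAABAACBACBAACBACBAABA…CBAABAACBACBAACBACBAABAABACBAABAABACBAACBACBAABAABACBAABAA  (len 754)
k=7  BACBAACBACBAABAACBACBAACBACBAABAABACBAABAACBACBAACBACBAABA…CBAABAACBACBAACBACBAABAABACBAABAABACBAACBACBAABAABACBAABAA  (len 1974)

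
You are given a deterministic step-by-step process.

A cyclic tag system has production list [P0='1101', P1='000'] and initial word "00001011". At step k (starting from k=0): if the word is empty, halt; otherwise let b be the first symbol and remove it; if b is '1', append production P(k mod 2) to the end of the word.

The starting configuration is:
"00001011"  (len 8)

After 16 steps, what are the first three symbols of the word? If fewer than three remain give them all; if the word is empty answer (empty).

step 0: "00001011"  (len 8)
step 1: "0001011"  (len 7)
step 2: "001011"  (len 6)
step 3: "01011"  (len 5)
step 4: "1011"  (len 4)
step 5: "0111101"  (len 7)
step 6: "111101"  (len 6)
step 7: "111011101"  (len 9)
step 8: "11011101000"  (len 11)
step 9: "10111010001101"  (len 14)
step 10: "0111010001101000"  (len 16)
step 11: "111010001101000"  (len 15)
step 12: "11010001101000000"  (len 17)
step 13: "10100011010000001101"  (len 20)
step 14: "0100011010000001101000"  (len 22)
step 15: "100011010000001101000"  (len 21)
step 16: "00011010000001101000000"  (len 23)

000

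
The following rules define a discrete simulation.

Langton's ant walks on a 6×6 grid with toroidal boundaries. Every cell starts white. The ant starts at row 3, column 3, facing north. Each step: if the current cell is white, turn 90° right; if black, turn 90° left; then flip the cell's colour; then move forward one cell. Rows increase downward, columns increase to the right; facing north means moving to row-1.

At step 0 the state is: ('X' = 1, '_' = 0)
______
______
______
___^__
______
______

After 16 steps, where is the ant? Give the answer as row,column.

k=0  ______
______
______
___^__
______
______
k=1  ______
______
______
___X>_
______
______
k=2  ______
______
______
___XX_
____v_
______
k=3  ______
______
______
___XX_
___<X_
______
k=4  ______
______
______
___^X_
___XX_
______
k=5  ______
______
______
__<_X_
___XX_
______
k=6  ______
______
__^___
__X_X_
___XX_
______
k=7  ______
______
__X>__
__X_X_
___XX_
______
k=8  ______
______
__XX__
__XvX_
___XX_
______
k=9  ______
______
__XX__
__<XX_
___XX_
______
k=10  ______
______
__XX__
___XX_
__vXX_
______
k=11  ______
______
__XX__
___XX_
_<XXX_
______
k=12  ______
______
__XX__
_^_XX_
_XXXX_
______
k=13  ______
______
__XX__
_X>XX_
_XXXX_
______
k=14  ______
______
__XX__
_XXXX_
_XvXX_
______
k=15  ______
______
__XX__
_XXXX_
_X_>X_
______
k=16  ______
______
__XX__
_XX^X_
_X__X_
______

3,3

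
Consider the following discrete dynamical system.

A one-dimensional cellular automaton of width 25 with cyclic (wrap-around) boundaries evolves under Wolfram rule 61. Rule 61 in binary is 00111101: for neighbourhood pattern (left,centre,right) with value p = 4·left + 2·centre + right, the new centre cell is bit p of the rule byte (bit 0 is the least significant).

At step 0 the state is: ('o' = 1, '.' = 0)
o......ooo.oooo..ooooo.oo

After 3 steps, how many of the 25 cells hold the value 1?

[0] o......ooo.oooo..ooooo.oo
[1] .ooooo.o..oo...o.o....oo.
[2] .o....ooo.o.oo.oooooo.o.o
[3] ooooo.o..oooo.oo.....oooo

16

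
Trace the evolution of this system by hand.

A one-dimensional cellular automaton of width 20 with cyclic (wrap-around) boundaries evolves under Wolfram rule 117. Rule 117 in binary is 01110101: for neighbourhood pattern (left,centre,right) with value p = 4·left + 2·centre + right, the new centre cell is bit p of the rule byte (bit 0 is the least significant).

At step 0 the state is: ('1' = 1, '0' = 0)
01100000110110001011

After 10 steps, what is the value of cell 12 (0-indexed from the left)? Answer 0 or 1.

step 0: 01100000110110001011
step 1: 10111110011011101101
step 2: 11000011001100110110
step 3: 01111001100110011011
step 4: 10001100110011001101
step 5: 11100110011001100110
step 6: 00110011001100110011
step 7: 10011001100110011001
step 8: 11001100110011001100
step 9: 01100110011001100110
step 10: 00110011001100110011

0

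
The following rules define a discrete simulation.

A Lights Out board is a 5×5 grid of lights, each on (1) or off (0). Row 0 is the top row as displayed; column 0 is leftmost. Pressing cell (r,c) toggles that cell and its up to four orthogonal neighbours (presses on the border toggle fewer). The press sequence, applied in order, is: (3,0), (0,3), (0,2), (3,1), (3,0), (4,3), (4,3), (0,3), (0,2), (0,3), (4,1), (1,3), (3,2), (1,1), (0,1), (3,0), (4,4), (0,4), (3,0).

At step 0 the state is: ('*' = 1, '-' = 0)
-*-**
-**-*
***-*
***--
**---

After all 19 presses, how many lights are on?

17

t=0: -*-**
-**-*
***-*
***--
**---
t=1: -*-**
-**-*
-**-*
--*--
-*---
t=2: -**--
-****
-**-*
--*--
-*---
t=3: ---*-
-*-**
-**-*
--*--
-*---
t=4: ---*-
-*-**
--*-*
**---
-----
t=5: ---*-
-*-**
*-*-*
-----
*----
t=6: ---*-
-*-**
*-*-*
---*-
*-***
t=7: ---*-
-*-**
*-*-*
-----
*----
t=8: --*-*
-*--*
*-*-*
-----
*----
t=9: -*-**
-**-*
*-*-*
-----
*----
t=10: -**--
-****
*-*-*
-----
*----
t=11: -**--
-****
*-*-*
-*---
-**--
t=12: -***-
-*---
*-***
-*---
-**--
t=13: -***-
-*---
*--**
--**-
-*---
t=14: --**-
*-*--
**-**
--**-
-*---
t=15: **-*-
***--
**-**
--**-
-*---
t=16: **-*-
***--
-*-**
****-
**---
t=17: **-*-
***--
-*-**
*****
**-**
t=18: **--*
***-*
-*-**
*****
**-**
t=19: **--*
***-*
**-**
--***
-*-**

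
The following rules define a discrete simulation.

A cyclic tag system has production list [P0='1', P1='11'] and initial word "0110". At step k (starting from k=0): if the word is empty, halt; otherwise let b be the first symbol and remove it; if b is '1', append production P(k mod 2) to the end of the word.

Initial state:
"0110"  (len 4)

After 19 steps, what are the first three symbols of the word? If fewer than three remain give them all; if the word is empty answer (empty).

gen 0: "0110"  (len 4)
gen 1: "110"  (len 3)
gen 2: "1011"  (len 4)
gen 3: "0111"  (len 4)
gen 4: "111"  (len 3)
gen 5: "111"  (len 3)
gen 6: "1111"  (len 4)
gen 7: "1111"  (len 4)
gen 8: "11111"  (len 5)
gen 9: "11111"  (len 5)
gen 10: "111111"  (len 6)
gen 11: "111111"  (len 6)
gen 12: "1111111"  (len 7)
gen 13: "1111111"  (len 7)
gen 14: "11111111"  (len 8)
gen 15: "11111111"  (len 8)
gen 16: "111111111"  (len 9)
gen 17: "111111111"  (len 9)
gen 18: "1111111111"  (len 10)
gen 19: "1111111111"  (len 10)

111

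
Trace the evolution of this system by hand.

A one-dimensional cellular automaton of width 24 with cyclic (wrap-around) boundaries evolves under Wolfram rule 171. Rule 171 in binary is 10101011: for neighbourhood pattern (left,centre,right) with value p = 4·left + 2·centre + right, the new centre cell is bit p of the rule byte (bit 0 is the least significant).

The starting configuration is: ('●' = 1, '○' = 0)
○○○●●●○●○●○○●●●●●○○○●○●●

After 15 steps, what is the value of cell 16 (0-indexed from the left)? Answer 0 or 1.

1

t=0: ○○○●●●○●○●○○●●●●●○○○●○●●
t=1: ○●●●●○●○●○○●●●●●○○●●○●●○
t=2: ●●●●○●○●○○●●●●●○○●●○●●○○
t=3: ●●●○●○●○○●●●●●○○●●○●●○○●
t=4: ●●○●○●○○●●●●●○○●●○●●○○●●
t=5: ●○●○●○○●●●●●○○●●○●●○○●●●
t=6: ○●○●○○●●●●●○○●●○●●○○●●●●
t=7: ●○●○○●●●●●○○●●○●●○○●●●●○
t=8: ○●○○●●●●●○○●●○●●○○●●●●○●
t=9: ●○○●●●●●○○●●○●●○○●●●●○●○
t=10: ○○●●●●●○○●●○●●○○●●●●○●○●
t=11: ○●●●●●○○●●○●●○○●●●●○●○●○
t=12: ●●●●●○○●●○●●○○●●●●○●○●○○
t=13: ●●●●○○●●○●●○○●●●●○●○●○○●
t=14: ●●●○○●●○●●○○●●●●○●○●○○●●
t=15: ●●○○●●○●●○○●●●●○●○●○○●●●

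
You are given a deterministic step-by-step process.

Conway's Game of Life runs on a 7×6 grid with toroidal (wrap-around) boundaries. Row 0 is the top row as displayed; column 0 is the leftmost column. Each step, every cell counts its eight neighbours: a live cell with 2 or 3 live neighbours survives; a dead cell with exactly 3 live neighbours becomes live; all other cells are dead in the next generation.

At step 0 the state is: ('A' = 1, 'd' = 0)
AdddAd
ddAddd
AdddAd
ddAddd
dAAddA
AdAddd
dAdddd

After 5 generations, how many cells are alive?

step 0: AdddAd
ddAddd
AdddAd
ddAddd
dAAddA
AdAddd
dAdddd
step 1: dAdddd
dAdAdd
dAdAdd
AdAAdA
AdAAdd
AdAddd
AAdddA
step 2: dAdddd
AAdddd
dAdAdd
AddddA
AdddAd
ddAAdd
ddAddA
step 3: dAAddd
AAdddd
dAAddA
AAddAA
AAdAAd
dAAAAA
dAAAdd
step 4: dddAdd
dddddd
ddAdAd
dddddd
dddddd
dddddA
dddddd
step 5: dddddd
dddAdd
dddddd
dddddd
dddddd
dddddd
dddddd

1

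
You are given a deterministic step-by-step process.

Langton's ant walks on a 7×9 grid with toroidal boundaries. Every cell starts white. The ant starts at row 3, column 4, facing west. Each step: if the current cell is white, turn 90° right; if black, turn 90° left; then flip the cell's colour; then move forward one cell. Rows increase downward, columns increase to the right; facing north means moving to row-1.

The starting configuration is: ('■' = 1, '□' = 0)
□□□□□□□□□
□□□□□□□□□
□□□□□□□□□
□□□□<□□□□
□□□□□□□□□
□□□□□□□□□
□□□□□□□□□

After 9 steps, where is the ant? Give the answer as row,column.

0) □□□□□□□□□
□□□□□□□□□
□□□□□□□□□
□□□□<□□□□
□□□□□□□□□
□□□□□□□□□
□□□□□□□□□
1) □□□□□□□□□
□□□□□□□□□
□□□□^□□□□
□□□□■□□□□
□□□□□□□□□
□□□□□□□□□
□□□□□□□□□
2) □□□□□□□□□
□□□□□□□□□
□□□□■>□□□
□□□□■□□□□
□□□□□□□□□
□□□□□□□□□
□□□□□□□□□
3) □□□□□□□□□
□□□□□□□□□
□□□□■■□□□
□□□□■v□□□
□□□□□□□□□
□□□□□□□□□
□□□□□□□□□
4) □□□□□□□□□
□□□□□□□□□
□□□□■■□□□
□□□□<■□□□
□□□□□□□□□
□□□□□□□□□
□□□□□□□□□
5) □□□□□□□□□
□□□□□□□□□
□□□□■■□□□
□□□□□■□□□
□□□□v□□□□
□□□□□□□□□
□□□□□□□□□
6) □□□□□□□□□
□□□□□□□□□
□□□□■■□□□
□□□□□■□□□
□□□<■□□□□
□□□□□□□□□
□□□□□□□□□
7) □□□□□□□□□
□□□□□□□□□
□□□□■■□□□
□□□^□■□□□
□□□■■□□□□
□□□□□□□□□
□□□□□□□□□
8) □□□□□□□□□
□□□□□□□□□
□□□□■■□□□
□□□■>■□□□
□□□■■□□□□
□□□□□□□□□
□□□□□□□□□
9) □□□□□□□□□
□□□□□□□□□
□□□□■■□□□
□□□■■■□□□
□□□■v□□□□
□□□□□□□□□
□□□□□□□□□

4,4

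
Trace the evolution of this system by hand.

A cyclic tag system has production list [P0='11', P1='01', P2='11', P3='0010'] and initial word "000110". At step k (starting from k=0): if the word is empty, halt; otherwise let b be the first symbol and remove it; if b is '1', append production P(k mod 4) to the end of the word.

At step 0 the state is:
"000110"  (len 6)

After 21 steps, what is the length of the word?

13

step 0: "000110"  (len 6)
step 1: "00110"  (len 5)
step 2: "0110"  (len 4)
step 3: "110"  (len 3)
step 4: "100010"  (len 6)
step 5: "0001011"  (len 7)
step 6: "001011"  (len 6)
step 7: "01011"  (len 5)
step 8: "1011"  (len 4)
step 9: "01111"  (len 5)
step 10: "1111"  (len 4)
step 11: "11111"  (len 5)
step 12: "11110010"  (len 8)
step 13: "111001011"  (len 9)
step 14: "1100101101"  (len 10)
step 15: "10010110111"  (len 11)
step 16: "00101101110010"  (len 14)
step 17: "0101101110010"  (len 13)
step 18: "101101110010"  (len 12)
step 19: "0110111001011"  (len 13)
step 20: "110111001011"  (len 12)
step 21: "1011100101111"  (len 13)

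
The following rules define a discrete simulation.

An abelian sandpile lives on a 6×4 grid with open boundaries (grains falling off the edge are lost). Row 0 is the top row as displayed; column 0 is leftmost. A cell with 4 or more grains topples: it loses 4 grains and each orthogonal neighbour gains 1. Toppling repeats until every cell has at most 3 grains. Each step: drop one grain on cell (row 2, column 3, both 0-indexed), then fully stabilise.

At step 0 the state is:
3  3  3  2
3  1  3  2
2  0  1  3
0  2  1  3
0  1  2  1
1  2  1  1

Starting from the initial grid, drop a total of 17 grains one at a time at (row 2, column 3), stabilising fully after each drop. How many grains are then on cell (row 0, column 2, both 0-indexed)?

3

0) 3  3  3  2
3  1  3  2
2  0  1  3
0  2  1  3
0  1  2  1
1  2  1  1
1) 3  3  3  2
3  1  3  3
2  0  2  1
0  2  2  0
0  1  2  2
1  2  1  1
2) 3  3  3  2
3  1  3  3
2  0  2  2
0  2  2  0
0  1  2  2
1  2  1  1
3) 3  3  3  2
3  1  3  3
2  0  2  3
0  2  2  0
0  1  2  2
1  2  1  1
4) 1  2  2  0
1  0  3  2
3  2  0  2
0  2  3  1
0  1  2  2
1  2  1  1
5) 1  2  2  0
1  0  3  2
3  2  0  3
0  2  3  1
0  1  2  2
1  2  1  1
6) 1  2  2  0
1  0  3  3
3  2  1  0
0  2  3  2
0  1  2  2
1  2  1  1
7) 1  2  2  0
1  0  3  3
3  2  1  1
0  2  3  2
0  1  2  2
1  2  1  1
8) 1  2  2  0
1  0  3  3
3  2  1  2
0  2  3  2
0  1  2  2
1  2  1  1
9) 1  2  2  0
1  0  3  3
3  2  1  3
0  2  3  2
0  1  2  2
1  2  1  1
10) 1  2  3  1
1  1  0  1
3  2  3  1
0  2  3  3
0  1  2  2
1  2  1  1
11) 1  2  3  1
1  1  0  1
3  2  3  2
0  2  3  3
0  1  2  2
1  2  1  1
12) 1  2  3  1
1  1  0  1
3  2  3  3
0  2  3  3
0  1  2  2
1  2  1  1
13) 1  2  3  1
1  1  1  2
3  3  1  2
0  3  1  1
0  1  3  3
1  2  1  1
14) 1  2  3  1
1  1  1  2
3  3  1  3
0  3  1  1
0  1  3  3
1  2  1  1
15) 1  2  3  1
1  1  1  3
3  3  2  0
0  3  1  2
0  1  3  3
1  2  1  1
16) 1  2  3  1
1  1  1  3
3  3  2  1
0  3  1  2
0  1  3  3
1  2  1  1
17) 1  2  3  1
1  1  1  3
3  3  2  2
0  3  1  2
0  1  3  3
1  2  1  1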